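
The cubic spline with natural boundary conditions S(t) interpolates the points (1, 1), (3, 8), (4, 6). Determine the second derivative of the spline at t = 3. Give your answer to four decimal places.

-5.5000

Write m_i for S''(x_i). With h_i = 2, 1 and divided differences Δ_i = 7/2, -2, the continuity of S' gives the tridiagonal system
  2·m_0 + 6·m_1 + 1·m_2 = 6(Δ_1 - Δ_0) = -33
Natural end conditions: m_0 = m_2 = 0.
Solving the tridiagonal system: m_0 = 0, m_1 = -11/2, m_2 = 0.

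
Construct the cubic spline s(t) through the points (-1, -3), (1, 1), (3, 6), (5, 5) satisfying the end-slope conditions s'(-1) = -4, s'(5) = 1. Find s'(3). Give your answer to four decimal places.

With M_i denoting the second derivative at x_i, h_i = 2, 2, 2, and Δ_i = (y_(i+1) − y_i)/h_i = 2, 5/2, -1/2:
  2·M_0 + 8·M_1 + 2·M_2 = 6(Δ_1 - Δ_0) = 3
  2·M_1 + 8·M_2 + 2·M_3 = 6(Δ_2 - Δ_1) = -18
Clamped end conditions give two more equations: 2h_0·M_0 + h_0·M_1 = 6(Δ_0 - s'(-1)) = 36 and h_2·M_2 + 2h_2·M_3 = 6(s'(5) - Δ_2) = 9.
Solving the tridiagonal system: M_0 = 29/3, M_1 = -4/3, M_2 = -17/6, M_3 = 11/3.
On [3, 5], s'(t) = b_2 + 2c_2·(t - 3) + 3d_2·(t - 3)² with b_2 = Δ_2 - h_2(2M_2 + M_3)/6 = 1/6, c_2 = M_2/2 = -17/12, d_2 = (M_3 - M_2)/(6h_2) = 13/24. So s'(3) = 1/6.

0.1667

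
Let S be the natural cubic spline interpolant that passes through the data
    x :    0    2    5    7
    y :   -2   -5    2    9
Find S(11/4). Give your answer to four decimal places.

Write M_i for S''(x_i). With h_i = 2, 3, 2 and divided differences Δ_i = -3/2, 7/3, 7/2, the continuity of S' gives the tridiagonal system
  2·M_0 + 10·M_1 + 3·M_2 = 6(Δ_1 - Δ_0) = 23
  3·M_1 + 10·M_2 + 2·M_3 = 6(Δ_2 - Δ_1) = 7
Natural end conditions: M_0 = M_3 = 0.
Forward elimination and back-substitution give M_0 = 0, M_1 = 209/91, M_2 = 1/91, M_3 = 0.
On [2, 5], S(x) = -5 + 17/546·(x - 2) + 209/182·(x - 2)² - 8/63·(x - 2)³.
With (x - 2) = 3/4: S(11/4) = -12767/2912.

-4.3843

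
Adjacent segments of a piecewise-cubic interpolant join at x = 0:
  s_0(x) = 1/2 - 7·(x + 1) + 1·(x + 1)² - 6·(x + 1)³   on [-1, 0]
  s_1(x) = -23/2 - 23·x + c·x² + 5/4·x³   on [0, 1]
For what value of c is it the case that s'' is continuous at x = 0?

-17

s_0''(x) = 2 - 36·(x + 1), so s_0''(0) = -34. On the right, s_1''(0) = 2c, so c = -17.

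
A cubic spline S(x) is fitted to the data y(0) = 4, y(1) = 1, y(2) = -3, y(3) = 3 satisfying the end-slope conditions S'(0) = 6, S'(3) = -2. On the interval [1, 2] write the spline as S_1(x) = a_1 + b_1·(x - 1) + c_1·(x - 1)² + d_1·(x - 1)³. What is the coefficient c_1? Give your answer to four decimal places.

-0.4667

With σ_i denoting the second derivative at x_i, h_i = 1, 1, 1, and Δ_i = (y_(i+1) − y_i)/h_i = -3, -4, 6:
  1·σ_0 + 4·σ_1 + 1·σ_2 = 6(Δ_1 - Δ_0) = -6
  1·σ_1 + 4·σ_2 + 1·σ_3 = 6(Δ_2 - Δ_1) = 60
Clamped end conditions give two more equations: 2h_0·σ_0 + h_0·σ_1 = 6(Δ_0 - S'(0)) = -54 and h_2·σ_2 + 2h_2·σ_3 = 6(S'(3) - Δ_2) = -48.
Hence σ_0 = -398/15, σ_1 = -14/15, σ_2 = 364/15, σ_3 = -542/15.
On [1, 2], with S_1(x) = a_1 + b_1·(x - 1) + c_1·(x - 1)² + d_1·(x - 1)³: c_1 = σ_1/2 = -7/15, d_1 = (σ_2 - σ_1)/(6h_1) = 21/5, b_1 = Δ_1 - h_1(2σ_1 + σ_2)/6 = -116/15.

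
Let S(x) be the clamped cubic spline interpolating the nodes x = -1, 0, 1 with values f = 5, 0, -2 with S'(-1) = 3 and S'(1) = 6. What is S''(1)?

Write M_i for S''(x_i). With h_i = 1, 1 and divided differences Δ_i = -5, -2, the continuity of S' gives the tridiagonal system
  1·M_0 + 4·M_1 + 1·M_2 = 6(Δ_1 - Δ_0) = 18
Clamped end conditions give two more equations: 2h_0·M_0 + h_0·M_1 = 6(Δ_0 - S'(-1)) = -48 and h_1·M_1 + 2h_1·M_2 = 6(S'(1) - Δ_1) = 48.
Forward elimination and back-substitution give M_0 = -27, M_1 = 6, M_2 = 21.

21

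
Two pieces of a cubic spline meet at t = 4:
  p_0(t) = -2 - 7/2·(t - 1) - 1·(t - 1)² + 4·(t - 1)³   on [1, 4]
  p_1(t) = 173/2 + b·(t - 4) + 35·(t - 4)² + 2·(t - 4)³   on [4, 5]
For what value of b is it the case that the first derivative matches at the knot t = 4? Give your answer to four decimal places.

p_0'(t) = -7/2 - 2·(t - 1) + 12·(t - 1)², so p_0'(4) = 197/2. On the right, p_1'(4) = b, so b = 197/2.

98.5000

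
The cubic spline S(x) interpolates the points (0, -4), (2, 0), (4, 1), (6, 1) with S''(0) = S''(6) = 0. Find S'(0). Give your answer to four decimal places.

Let M_i = S''(x_i). Step sizes h_i = 2, 2, 2; slopes of the chords Δ_i = (y_(i+1) - y_i)/h_i = 2, 1/2, 0.
  2·M_0 + 8·M_1 + 2·M_2 = 6(Δ_1 - Δ_0) = -9
  2·M_1 + 8·M_2 + 2·M_3 = 6(Δ_2 - Δ_1) = -3
Natural end conditions: M_0 = M_3 = 0.
Solving the tridiagonal system: M_0 = 0, M_1 = -11/10, M_2 = -1/10, M_3 = 0.
On [0, 2], S'(x) = b_0 + 2c_0·x + 3d_0·x² with b_0 = Δ_0 - h_0(2M_0 + M_1)/6 = 71/30, c_0 = M_0/2 = 0, d_0 = (M_1 - M_0)/(6h_0) = -11/120. So S'(0) = 71/30.

2.3667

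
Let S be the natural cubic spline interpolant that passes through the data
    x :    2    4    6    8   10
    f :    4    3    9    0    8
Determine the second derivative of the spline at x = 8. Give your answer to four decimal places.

With M_i denoting the second derivative at x_i, h_i = 2, 2, 2, 2, and Δ_i = (y_(i+1) − y_i)/h_i = -1/2, 3, -9/2, 4:
  2·M_0 + 8·M_1 + 2·M_2 = 6(Δ_1 - Δ_0) = 21
  2·M_1 + 8·M_2 + 2·M_3 = 6(Δ_2 - Δ_1) = -45
  2·M_2 + 8·M_3 + 2·M_4 = 6(Δ_3 - Δ_2) = 51
Natural end conditions: M_0 = M_4 = 0.
Solving: M_0 = 0, M_1 = 39/8, M_2 = -9, M_3 = 69/8, M_4 = 0.

8.6250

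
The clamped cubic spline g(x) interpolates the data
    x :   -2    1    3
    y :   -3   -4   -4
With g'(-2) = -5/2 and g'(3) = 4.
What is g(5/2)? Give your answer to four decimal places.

With M_i denoting the second derivative at x_i, h_i = 3, 2, and Δ_i = (y_(i+1) − y_i)/h_i = -1/3, 0:
  3·M_0 + 10·M_1 + 2·M_2 = 6(Δ_1 - Δ_0) = 2
Clamped end conditions give two more equations: 2h_0·M_0 + h_0·M_1 = 6(Δ_0 - g'(-2)) = 13 and h_1·M_1 + 2h_1·M_2 = 6(g'(3) - Δ_1) = 24.
Solving: M_0 = 49/15, M_1 = -11/5, M_2 = 71/10.
On [1, 3], g(x) = -4 - 9/10·(x - 1) - 11/10·(x - 1)² + 31/40·(x - 1)³.
With (x - 1) = 3/2: g(5/2) = -1667/320.

-5.2094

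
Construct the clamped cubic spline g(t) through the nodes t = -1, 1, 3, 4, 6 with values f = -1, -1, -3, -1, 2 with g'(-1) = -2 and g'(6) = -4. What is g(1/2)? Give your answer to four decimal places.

-1.0838

Let m_i = g''(x_i). Step sizes h_i = 2, 2, 1, 2; slopes of the chords Δ_i = (y_(i+1) - y_i)/h_i = 0, -1, 2, 3/2.
  2·m_0 + 8·m_1 + 2·m_2 = 6(Δ_1 - Δ_0) = -6
  2·m_1 + 6·m_2 + 1·m_3 = 6(Δ_2 - Δ_1) = 18
  1·m_2 + 6·m_3 + 2·m_4 = 6(Δ_3 - Δ_2) = -3
Clamped end conditions give two more equations: 2h_0·m_0 + h_0·m_1 = 6(Δ_0 - g'(-1)) = 12 and h_3·m_3 + 2h_3·m_4 = 6(g'(6) - Δ_3) = -33.
Solving the tridiagonal system: m_0 = 533/122, m_1 = -167/61, m_2 = 437/122, m_3 = 121/61, m_4 = -2255/244.
On [-1, 1], g(t) = -1 - 2·(t + 1) + 533/244·(t + 1)² - 289/488·(t + 1)³.
With (t + 1) = 3/2: g(1/2) = -4231/3904.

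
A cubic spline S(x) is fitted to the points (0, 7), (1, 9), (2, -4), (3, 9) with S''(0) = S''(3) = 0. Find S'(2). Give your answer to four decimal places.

-2.8667

Write m_i for S''(x_i). With h_i = 1, 1, 1 and divided differences Δ_i = 2, -13, 13, the continuity of S' gives the tridiagonal system
  1·m_0 + 4·m_1 + 1·m_2 = 6(Δ_1 - Δ_0) = -90
  1·m_1 + 4·m_2 + 1·m_3 = 6(Δ_2 - Δ_1) = 156
Natural end conditions: m_0 = m_3 = 0.
Hence m_0 = 0, m_1 = -172/5, m_2 = 238/5, m_3 = 0.
On [2, 3], S'(x) = b_2 + 2c_2·(x - 2) + 3d_2·(x - 2)² with b_2 = Δ_2 - h_2(2m_2 + m_3)/6 = -43/15, c_2 = m_2/2 = 119/5, d_2 = (m_3 - m_2)/(6h_2) = -119/15. So S'(2) = -43/15.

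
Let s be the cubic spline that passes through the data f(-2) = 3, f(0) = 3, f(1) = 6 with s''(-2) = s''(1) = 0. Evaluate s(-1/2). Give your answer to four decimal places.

Write m_i for s''(x_i). With h_i = 2, 1 and divided differences Δ_i = 0, 3, the continuity of s' gives the tridiagonal system
  2·m_0 + 6·m_1 + 1·m_2 = 6(Δ_1 - Δ_0) = 18
Natural end conditions: m_0 = m_2 = 0.
Solving the tridiagonal system: m_0 = 0, m_1 = 3, m_2 = 0.
On [-2, 0], s(x) = 3 - 1·(x + 2) + 0·(x + 2)² + 1/4·(x + 2)³.
With (x + 2) = 3/2: s(-1/2) = 75/32.

2.3438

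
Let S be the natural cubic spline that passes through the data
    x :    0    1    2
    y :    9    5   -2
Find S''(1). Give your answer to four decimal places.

Write m_i for S''(x_i). With h_i = 1, 1 and divided differences Δ_i = -4, -7, the continuity of S' gives the tridiagonal system
  1·m_0 + 4·m_1 + 1·m_2 = 6(Δ_1 - Δ_0) = -18
Natural end conditions: m_0 = m_2 = 0.
Forward elimination and back-substitution give m_0 = 0, m_1 = -9/2, m_2 = 0.

-4.5000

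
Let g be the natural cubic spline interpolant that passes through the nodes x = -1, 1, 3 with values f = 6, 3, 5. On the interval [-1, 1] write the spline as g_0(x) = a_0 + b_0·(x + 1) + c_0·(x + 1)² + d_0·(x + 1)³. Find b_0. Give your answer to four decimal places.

Write m_i for g''(x_i). With h_i = 2, 2 and divided differences Δ_i = -3/2, 1, the continuity of g' gives the tridiagonal system
  2·m_0 + 8·m_1 + 2·m_2 = 6(Δ_1 - Δ_0) = 15
Natural end conditions: m_0 = m_2 = 0.
Forward elimination and back-substitution give m_0 = 0, m_1 = 15/8, m_2 = 0.
On [-1, 1], with g_0(x) = a_0 + b_0·(x + 1) + c_0·(x + 1)² + d_0·(x + 1)³: c_0 = m_0/2 = 0, d_0 = (m_1 - m_0)/(6h_0) = 5/32, b_0 = Δ_0 - h_0(2m_0 + m_1)/6 = -17/8.

-2.1250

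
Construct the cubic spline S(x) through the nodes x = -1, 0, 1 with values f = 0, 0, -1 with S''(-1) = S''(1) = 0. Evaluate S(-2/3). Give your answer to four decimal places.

Put M_i = S'' at the i-th knot. Here h = (1, 1) and Δ = (0, -1), so the interior equations h_(i-1)·M_(i-1) + 2(h_(i-1)+h_i)·M_i + h_i·M_(i+1) = 6(Δ_i − Δ_(i-1)) read
  1·M_0 + 4·M_1 + 1·M_2 = 6(Δ_1 - Δ_0) = -6
Natural end conditions: M_0 = M_2 = 0.
Solving: M_0 = 0, M_1 = -3/2, M_2 = 0.
On [-1, 0], S(x) = 0 + 1/4·(x + 1) + 0·(x + 1)² - 1/4·(x + 1)³.
With (x + 1) = 1/3: S(-2/3) = 2/27.

0.0741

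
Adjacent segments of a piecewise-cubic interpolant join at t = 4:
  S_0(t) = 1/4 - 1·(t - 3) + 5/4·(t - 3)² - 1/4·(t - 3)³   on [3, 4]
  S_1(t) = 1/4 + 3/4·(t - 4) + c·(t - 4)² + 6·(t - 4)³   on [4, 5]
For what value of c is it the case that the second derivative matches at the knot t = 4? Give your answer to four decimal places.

0.5000

S_0''(t) = 5/2 - 3/2·(t - 3), so S_0''(4) = 1. On the right, S_1''(4) = 2c, so c = 1/2.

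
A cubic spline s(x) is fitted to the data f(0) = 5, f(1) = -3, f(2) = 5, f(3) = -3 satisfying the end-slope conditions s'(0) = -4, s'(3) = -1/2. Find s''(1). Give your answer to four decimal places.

Write σ_i for s''(x_i). With h_i = 1, 1, 1 and divided differences Δ_i = -8, 8, -8, the continuity of s' gives the tridiagonal system
  1·σ_0 + 4·σ_1 + 1·σ_2 = 6(Δ_1 - Δ_0) = 96
  1·σ_1 + 4·σ_2 + 1·σ_3 = 6(Δ_2 - Δ_1) = -96
Clamped end conditions give two more equations: 2h_0·σ_0 + h_0·σ_1 = 6(Δ_0 - s'(0)) = -24 and h_2·σ_2 + 2h_2·σ_3 = 6(s'(3) - Δ_2) = 45.
Solving the tridiagonal system: σ_0 = -511/15, σ_1 = 662/15, σ_2 = -697/15, σ_3 = 686/15.

44.1333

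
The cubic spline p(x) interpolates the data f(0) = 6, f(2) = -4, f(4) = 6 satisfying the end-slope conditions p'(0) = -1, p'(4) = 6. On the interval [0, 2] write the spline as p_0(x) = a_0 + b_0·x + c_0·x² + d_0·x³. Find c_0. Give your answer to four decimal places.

Write m_i for p''(x_i). With h_i = 2, 2 and divided differences Δ_i = -5, 5, the continuity of p' gives the tridiagonal system
  2·m_0 + 8·m_1 + 2·m_2 = 6(Δ_1 - Δ_0) = 60
Clamped end conditions give two more equations: 2h_0·m_0 + h_0·m_1 = 6(Δ_0 - p'(0)) = -24 and h_1·m_1 + 2h_1·m_2 = 6(p'(4) - Δ_1) = 6.
Forward elimination and back-substitution give m_0 = -47/4, m_1 = 23/2, m_2 = -17/4.
On [0, 2], with p_0(x) = a_0 + b_0·x + c_0·x² + d_0·x³: c_0 = m_0/2 = -47/8, d_0 = (m_1 - m_0)/(6h_0) = 31/16, b_0 = Δ_0 - h_0(2m_0 + m_1)/6 = -1.

-5.8750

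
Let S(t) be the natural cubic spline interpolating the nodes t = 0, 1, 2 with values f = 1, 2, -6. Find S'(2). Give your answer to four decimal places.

Put M_i = S'' at the i-th knot. Here h = (1, 1) and Δ = (1, -8), so the interior equations h_(i-1)·M_(i-1) + 2(h_(i-1)+h_i)·M_i + h_i·M_(i+1) = 6(Δ_i − Δ_(i-1)) read
  1·M_0 + 4·M_1 + 1·M_2 = 6(Δ_1 - Δ_0) = -54
Natural end conditions: M_0 = M_2 = 0.
Solving the tridiagonal system: M_0 = 0, M_1 = -27/2, M_2 = 0.
On [1, 2], S'(t) = b_1 + 2c_1·(t - 1) + 3d_1·(t - 1)² with b_1 = Δ_1 - h_1(2M_1 + M_2)/6 = -7/2, c_1 = M_1/2 = -27/4, d_1 = (M_2 - M_1)/(6h_1) = 9/4. So S'(2) = -41/4.

-10.2500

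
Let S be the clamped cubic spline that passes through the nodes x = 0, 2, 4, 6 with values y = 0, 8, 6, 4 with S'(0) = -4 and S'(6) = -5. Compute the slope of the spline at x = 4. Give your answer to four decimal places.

-1.1333

Put m_i = S'' at the i-th knot. Here h = (2, 2, 2) and Δ = (4, -1, -1), so the interior equations h_(i-1)·m_(i-1) + 2(h_(i-1)+h_i)·m_i + h_i·m_(i+1) = 6(Δ_i − Δ_(i-1)) read
  2·m_0 + 8·m_1 + 2·m_2 = 6(Δ_1 - Δ_0) = -30
  2·m_1 + 8·m_2 + 2·m_3 = 6(Δ_2 - Δ_1) = 0
Clamped end conditions give two more equations: 2h_0·m_0 + h_0·m_1 = 6(Δ_0 - S'(0)) = 48 and h_2·m_2 + 2h_2·m_3 = 6(S'(6) - Δ_2) = -24.
Solving: m_0 = 247/15, m_1 = -134/15, m_2 = 64/15, m_3 = -122/15.
On [4, 6], S'(x) = b_2 + 2c_2·(x - 4) + 3d_2·(x - 4)² with b_2 = Δ_2 - h_2(2m_2 + m_3)/6 = -17/15, c_2 = m_2/2 = 32/15, d_2 = (m_3 - m_2)/(6h_2) = -31/30. So S'(4) = -17/15.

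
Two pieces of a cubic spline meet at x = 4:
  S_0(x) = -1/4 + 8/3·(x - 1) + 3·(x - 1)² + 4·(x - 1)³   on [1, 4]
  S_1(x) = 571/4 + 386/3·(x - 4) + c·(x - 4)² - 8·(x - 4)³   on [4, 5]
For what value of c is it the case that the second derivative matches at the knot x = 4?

39

S_0''(x) = 6 + 24·(x - 1), so S_0''(4) = 78. On the right, S_1''(4) = 2c, so c = 39.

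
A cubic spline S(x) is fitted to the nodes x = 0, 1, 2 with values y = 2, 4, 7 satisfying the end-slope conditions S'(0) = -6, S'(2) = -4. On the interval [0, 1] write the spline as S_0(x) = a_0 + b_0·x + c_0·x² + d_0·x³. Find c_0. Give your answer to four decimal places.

Let σ_i = S''(x_i). Step sizes h_i = 1, 1; slopes of the chords Δ_i = (y_(i+1) - y_i)/h_i = 2, 3.
  1·σ_0 + 4·σ_1 + 1·σ_2 = 6(Δ_1 - Δ_0) = 6
Clamped end conditions give two more equations: 2h_0·σ_0 + h_0·σ_1 = 6(Δ_0 - S'(0)) = 48 and h_1·σ_1 + 2h_1·σ_2 = 6(S'(2) - Δ_1) = -42.
Forward elimination and back-substitution give σ_0 = 47/2, σ_1 = 1, σ_2 = -43/2.
On [0, 1], with S_0(x) = a_0 + b_0·x + c_0·x² + d_0·x³: c_0 = σ_0/2 = 47/4, d_0 = (σ_1 - σ_0)/(6h_0) = -15/4, b_0 = Δ_0 - h_0(2σ_0 + σ_1)/6 = -6.

11.7500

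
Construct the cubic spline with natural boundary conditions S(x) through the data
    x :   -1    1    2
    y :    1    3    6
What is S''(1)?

Let M_i = S''(x_i). Step sizes h_i = 2, 1; slopes of the chords Δ_i = (y_(i+1) - y_i)/h_i = 1, 3.
  2·M_0 + 6·M_1 + 1·M_2 = 6(Δ_1 - Δ_0) = 12
Natural end conditions: M_0 = M_2 = 0.
Forward elimination and back-substitution give M_0 = 0, M_1 = 2, M_2 = 0.

2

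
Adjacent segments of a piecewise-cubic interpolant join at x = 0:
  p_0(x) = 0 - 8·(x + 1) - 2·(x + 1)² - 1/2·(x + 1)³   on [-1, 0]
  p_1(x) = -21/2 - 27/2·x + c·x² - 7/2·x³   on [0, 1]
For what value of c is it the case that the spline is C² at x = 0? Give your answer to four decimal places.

-3.5000

p_0''(x) = -4 - 3·(x + 1), so p_0''(0) = -7. On the right, p_1''(0) = 2c, so c = -7/2.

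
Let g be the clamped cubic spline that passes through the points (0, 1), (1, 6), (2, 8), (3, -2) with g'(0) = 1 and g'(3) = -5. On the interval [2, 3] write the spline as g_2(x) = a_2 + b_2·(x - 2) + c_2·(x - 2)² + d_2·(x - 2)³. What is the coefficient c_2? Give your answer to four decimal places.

-12.2000

Put M_i = g'' at the i-th knot. Here h = (1, 1, 1) and Δ = (5, 2, -10), so the interior equations h_(i-1)·M_(i-1) + 2(h_(i-1)+h_i)·M_i + h_i·M_(i+1) = 6(Δ_i − Δ_(i-1)) read
  1·M_0 + 4·M_1 + 1·M_2 = 6(Δ_1 - Δ_0) = -18
  1·M_1 + 4·M_2 + 1·M_3 = 6(Δ_2 - Δ_1) = -72
Clamped end conditions give two more equations: 2h_0·M_0 + h_0·M_1 = 6(Δ_0 - g'(0)) = 24 and h_2·M_2 + 2h_2·M_3 = 6(g'(3) - Δ_2) = 30.
Hence M_0 = 64/5, M_1 = -8/5, M_2 = -122/5, M_3 = 136/5.
On [2, 3], with g_2(x) = a_2 + b_2·(x - 2) + c_2·(x - 2)² + d_2·(x - 2)³: c_2 = M_2/2 = -61/5, d_2 = (M_3 - M_2)/(6h_2) = 43/5, b_2 = Δ_2 - h_2(2M_2 + M_3)/6 = -32/5.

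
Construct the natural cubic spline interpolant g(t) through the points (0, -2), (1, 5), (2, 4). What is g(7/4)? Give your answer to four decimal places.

4.7188

With σ_i denoting the second derivative at x_i, h_i = 1, 1, and Δ_i = (y_(i+1) − y_i)/h_i = 7, -1:
  1·σ_0 + 4·σ_1 + 1·σ_2 = 6(Δ_1 - Δ_0) = -48
Natural end conditions: σ_0 = σ_2 = 0.
Hence σ_0 = 0, σ_1 = -12, σ_2 = 0.
On [1, 2], g(t) = 5 + 3·(t - 1) - 6·(t - 1)² + 2·(t - 1)³.
With (t - 1) = 3/4: g(7/4) = 151/32.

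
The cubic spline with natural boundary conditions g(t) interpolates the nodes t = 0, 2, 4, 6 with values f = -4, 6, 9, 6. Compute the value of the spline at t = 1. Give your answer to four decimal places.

With M_i denoting the second derivative at x_i, h_i = 2, 2, 2, and Δ_i = (y_(i+1) − y_i)/h_i = 5, 3/2, -3/2:
  2·M_0 + 8·M_1 + 2·M_2 = 6(Δ_1 - Δ_0) = -21
  2·M_1 + 8·M_2 + 2·M_3 = 6(Δ_2 - Δ_1) = -18
Natural end conditions: M_0 = M_3 = 0.
Hence M_0 = 0, M_1 = -11/5, M_2 = -17/10, M_3 = 0.
On [0, 2], g(t) = -4 + 86/15·t + 0·t² - 11/60·t³.
With t = 1: g(1) = 31/20.

1.5500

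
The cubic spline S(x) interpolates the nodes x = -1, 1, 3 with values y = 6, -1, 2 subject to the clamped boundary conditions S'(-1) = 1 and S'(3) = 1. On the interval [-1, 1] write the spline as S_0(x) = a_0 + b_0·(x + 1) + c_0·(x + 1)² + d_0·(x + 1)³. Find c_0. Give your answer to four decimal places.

With M_i denoting the second derivative at x_i, h_i = 2, 2, and Δ_i = (y_(i+1) − y_i)/h_i = -7/2, 3/2:
  2·M_0 + 8·M_1 + 2·M_2 = 6(Δ_1 - Δ_0) = 30
Clamped end conditions give two more equations: 2h_0·M_0 + h_0·M_1 = 6(Δ_0 - S'(-1)) = -27 and h_1·M_1 + 2h_1·M_2 = 6(S'(3) - Δ_1) = -3.
Solving the tridiagonal system: M_0 = -21/2, M_1 = 15/2, M_2 = -9/2.
On [-1, 1], with S_0(x) = a_0 + b_0·(x + 1) + c_0·(x + 1)² + d_0·(x + 1)³: c_0 = M_0/2 = -21/4, d_0 = (M_1 - M_0)/(6h_0) = 3/2, b_0 = Δ_0 - h_0(2M_0 + M_1)/6 = 1.

-5.2500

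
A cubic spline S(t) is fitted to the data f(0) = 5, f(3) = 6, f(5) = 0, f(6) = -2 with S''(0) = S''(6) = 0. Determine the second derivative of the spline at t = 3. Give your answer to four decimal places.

-2.3571

Let m_i = S''(x_i). Step sizes h_i = 3, 2, 1; slopes of the chords Δ_i = (y_(i+1) - y_i)/h_i = 1/3, -3, -2.
  3·m_0 + 10·m_1 + 2·m_2 = 6(Δ_1 - Δ_0) = -20
  2·m_1 + 6·m_2 + 1·m_3 = 6(Δ_2 - Δ_1) = 6
Natural end conditions: m_0 = m_3 = 0.
Hence m_0 = 0, m_1 = -33/14, m_2 = 25/14, m_3 = 0.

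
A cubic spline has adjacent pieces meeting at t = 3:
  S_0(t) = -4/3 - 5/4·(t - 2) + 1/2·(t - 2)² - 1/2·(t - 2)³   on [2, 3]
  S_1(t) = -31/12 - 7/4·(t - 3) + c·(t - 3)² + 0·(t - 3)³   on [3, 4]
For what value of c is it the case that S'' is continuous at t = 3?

-1

S_0''(t) = 1 - 3·(t - 2), so S_0''(3) = -2. On the right, S_1''(3) = 2c, so c = -1.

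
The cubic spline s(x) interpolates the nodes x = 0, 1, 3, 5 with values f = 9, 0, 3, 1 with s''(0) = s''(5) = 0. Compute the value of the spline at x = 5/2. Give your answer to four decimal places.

1.4276

With m_i denoting the second derivative at x_i, h_i = 1, 2, 2, and Δ_i = (y_(i+1) − y_i)/h_i = -9, 3/2, -1:
  1·m_0 + 6·m_1 + 2·m_2 = 6(Δ_1 - Δ_0) = 63
  2·m_1 + 8·m_2 + 2·m_3 = 6(Δ_2 - Δ_1) = -15
Natural end conditions: m_0 = m_3 = 0.
Hence m_0 = 0, m_1 = 267/22, m_2 = -54/11, m_3 = 0.
On [1, 3], s(x) = 0 - 109/22·(x - 1) + 267/44·(x - 1)² - 125/88·(x - 1)³.
With (x - 1) = 3/2: s(5/2) = 1005/704.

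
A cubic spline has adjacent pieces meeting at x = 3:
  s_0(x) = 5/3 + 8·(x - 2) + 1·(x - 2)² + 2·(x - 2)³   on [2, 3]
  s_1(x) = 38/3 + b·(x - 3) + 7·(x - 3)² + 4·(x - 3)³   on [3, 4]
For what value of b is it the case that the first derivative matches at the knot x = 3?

16

s_0'(x) = 8 + 2·(x - 2) + 6·(x - 2)², so s_0'(3) = 16. On the right, s_1'(3) = b, so b = 16.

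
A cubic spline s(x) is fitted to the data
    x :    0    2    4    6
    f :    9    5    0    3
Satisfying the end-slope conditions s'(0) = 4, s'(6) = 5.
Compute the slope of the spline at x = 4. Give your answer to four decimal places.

Let M_i = s''(x_i). Step sizes h_i = 2, 2, 2; slopes of the chords Δ_i = (y_(i+1) - y_i)/h_i = -2, -5/2, 3/2.
  2·M_0 + 8·M_1 + 2·M_2 = 6(Δ_1 - Δ_0) = -3
  2·M_1 + 8·M_2 + 2·M_3 = 6(Δ_2 - Δ_1) = 24
Clamped end conditions give two more equations: 2h_0·M_0 + h_0·M_1 = 6(Δ_0 - s'(0)) = -36 and h_2·M_2 + 2h_2·M_3 = 6(s'(6) - Δ_2) = 21.
Solving: M_0 = -148/15, M_1 = 26/15, M_2 = 43/30, M_3 = 68/15.
On [4, 6], s'(x) = b_2 + 2c_2·(x - 4) + 3d_2·(x - 4)² with b_2 = Δ_2 - h_2(2M_2 + M_3)/6 = -29/30, c_2 = M_2/2 = 43/60, d_2 = (M_3 - M_2)/(6h_2) = 31/120. So s'(4) = -29/30.

-0.9667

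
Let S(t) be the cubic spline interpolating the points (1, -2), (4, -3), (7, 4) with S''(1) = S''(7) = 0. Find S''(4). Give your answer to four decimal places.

Put M_i = S'' at the i-th knot. Here h = (3, 3) and Δ = (-1/3, 7/3), so the interior equations h_(i-1)·M_(i-1) + 2(h_(i-1)+h_i)·M_i + h_i·M_(i+1) = 6(Δ_i − Δ_(i-1)) read
  3·M_0 + 12·M_1 + 3·M_2 = 6(Δ_1 - Δ_0) = 16
Natural end conditions: M_0 = M_2 = 0.
Solving: M_0 = 0, M_1 = 4/3, M_2 = 0.

1.3333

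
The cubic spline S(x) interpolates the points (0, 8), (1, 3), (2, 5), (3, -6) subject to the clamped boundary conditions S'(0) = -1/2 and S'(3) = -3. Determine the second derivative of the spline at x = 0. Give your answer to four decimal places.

Let M_i = S''(x_i). Step sizes h_i = 1, 1, 1; slopes of the chords Δ_i = (y_(i+1) - y_i)/h_i = -5, 2, -11.
  1·M_0 + 4·M_1 + 1·M_2 = 6(Δ_1 - Δ_0) = 42
  1·M_1 + 4·M_2 + 1·M_3 = 6(Δ_2 - Δ_1) = -78
Clamped end conditions give two more equations: 2h_0·M_0 + h_0·M_1 = 6(Δ_0 - S'(0)) = -27 and h_2·M_2 + 2h_2·M_3 = 6(S'(3) - Δ_2) = 48.
Forward elimination and back-substitution give M_0 = -80/3, M_1 = 79/3, M_2 = -110/3, M_3 = 127/3.

-26.6667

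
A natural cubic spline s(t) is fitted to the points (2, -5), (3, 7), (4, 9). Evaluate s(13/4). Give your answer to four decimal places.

Let M_i = s''(x_i). Step sizes h_i = 1, 1; slopes of the chords Δ_i = (y_(i+1) - y_i)/h_i = 12, 2.
  1·M_0 + 4·M_1 + 1·M_2 = 6(Δ_1 - Δ_0) = -60
Natural end conditions: M_0 = M_2 = 0.
Hence M_0 = 0, M_1 = -15, M_2 = 0.
On [3, 4], s(t) = 7 + 7·(t - 3) - 15/2·(t - 3)² + 5/2·(t - 3)³.
With (t - 3) = 1/4: s(13/4) = 1065/128.

8.3203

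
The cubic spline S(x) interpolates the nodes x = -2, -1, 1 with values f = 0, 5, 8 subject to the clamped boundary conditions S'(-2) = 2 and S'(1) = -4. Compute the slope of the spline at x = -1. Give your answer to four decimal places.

5.7500

Write M_i for S''(x_i). With h_i = 1, 2 and divided differences Δ_i = 5, 3/2, the continuity of S' gives the tridiagonal system
  1·M_0 + 6·M_1 + 2·M_2 = 6(Δ_1 - Δ_0) = -21
Clamped end conditions give two more equations: 2h_0·M_0 + h_0·M_1 = 6(Δ_0 - S'(-2)) = 18 and h_1·M_1 + 2h_1·M_2 = 6(S'(1) - Δ_1) = -33.
Forward elimination and back-substitution give M_0 = 21/2, M_1 = -3, M_2 = -27/4.
On [-1, 1], S'(x) = b_1 + 2c_1·(x + 1) + 3d_1·(x + 1)² with b_1 = Δ_1 - h_1(2M_1 + M_2)/6 = 23/4, c_1 = M_1/2 = -3/2, d_1 = (M_2 - M_1)/(6h_1) = -5/16. So S'(-1) = 23/4.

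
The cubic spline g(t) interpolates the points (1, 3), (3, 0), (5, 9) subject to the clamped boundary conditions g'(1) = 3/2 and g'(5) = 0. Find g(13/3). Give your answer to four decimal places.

Write M_i for g''(x_i). With h_i = 2, 2 and divided differences Δ_i = -3/2, 9/2, the continuity of g' gives the tridiagonal system
  2·M_0 + 8·M_1 + 2·M_2 = 6(Δ_1 - Δ_0) = 36
Clamped end conditions give two more equations: 2h_0·M_0 + h_0·M_1 = 6(Δ_0 - g'(1)) = -18 and h_1·M_1 + 2h_1·M_2 = 6(g'(5) - Δ_1) = -27.
Hence M_0 = -75/8, M_1 = 39/4, M_2 = -93/8.
On [3, 5], g(t) = 0 + 15/8·(t - 3) + 39/8·(t - 3)² - 57/32·(t - 3)³.
With (t - 3) = 4/3: g(13/3) = 125/18.

6.9444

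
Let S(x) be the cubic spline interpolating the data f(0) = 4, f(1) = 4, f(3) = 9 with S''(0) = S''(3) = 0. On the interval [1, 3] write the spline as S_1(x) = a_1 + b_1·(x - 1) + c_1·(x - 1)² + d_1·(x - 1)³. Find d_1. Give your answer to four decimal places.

-0.2083

Put M_i = S'' at the i-th knot. Here h = (1, 2) and Δ = (0, 5/2), so the interior equations h_(i-1)·M_(i-1) + 2(h_(i-1)+h_i)·M_i + h_i·M_(i+1) = 6(Δ_i − Δ_(i-1)) read
  1·M_0 + 6·M_1 + 2·M_2 = 6(Δ_1 - Δ_0) = 15
Natural end conditions: M_0 = M_2 = 0.
Hence M_0 = 0, M_1 = 5/2, M_2 = 0.
On [1, 3], with S_1(x) = a_1 + b_1·(x - 1) + c_1·(x - 1)² + d_1·(x - 1)³: c_1 = M_1/2 = 5/4, d_1 = (M_2 - M_1)/(6h_1) = -5/24, b_1 = Δ_1 - h_1(2M_1 + M_2)/6 = 5/6.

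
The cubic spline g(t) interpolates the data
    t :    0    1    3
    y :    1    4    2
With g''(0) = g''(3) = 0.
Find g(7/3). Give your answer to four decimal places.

With M_i denoting the second derivative at x_i, h_i = 1, 2, and Δ_i = (y_(i+1) − y_i)/h_i = 3, -1:
  1·M_0 + 6·M_1 + 2·M_2 = 6(Δ_1 - Δ_0) = -24
Natural end conditions: M_0 = M_2 = 0.
Forward elimination and back-substitution give M_0 = 0, M_1 = -4, M_2 = 0.
On [1, 3], g(t) = 4 + 5/3·(t - 1) - 2·(t - 1)² + 1/3·(t - 1)³.
With (t - 1) = 4/3: g(7/3) = 280/81.

3.4568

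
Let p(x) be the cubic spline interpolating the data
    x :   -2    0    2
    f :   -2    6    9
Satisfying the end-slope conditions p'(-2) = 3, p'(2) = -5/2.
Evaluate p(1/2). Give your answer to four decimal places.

7.8281

With σ_i denoting the second derivative at x_i, h_i = 2, 2, and Δ_i = (y_(i+1) − y_i)/h_i = 4, 3/2:
  2·σ_0 + 8·σ_1 + 2·σ_2 = 6(Δ_1 - Δ_0) = -15
Clamped end conditions give two more equations: 2h_0·σ_0 + h_0·σ_1 = 6(Δ_0 - p'(-2)) = 6 and h_1·σ_1 + 2h_1·σ_2 = 6(p'(2) - Δ_1) = -24.
Hence σ_0 = 2, σ_1 = -1, σ_2 = -11/2.
On [0, 2], p(x) = 6 + 4·x - 1/2·x² - 3/8·x³.
With x = 1/2: p(1/2) = 501/64.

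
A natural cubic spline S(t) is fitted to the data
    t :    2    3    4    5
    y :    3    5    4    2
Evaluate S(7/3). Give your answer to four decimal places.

Write σ_i for S''(x_i). With h_i = 1, 1, 1 and divided differences Δ_i = 2, -1, -2, the continuity of S' gives the tridiagonal system
  1·σ_0 + 4·σ_1 + 1·σ_2 = 6(Δ_1 - Δ_0) = -18
  1·σ_1 + 4·σ_2 + 1·σ_3 = 6(Δ_2 - Δ_1) = -6
Natural end conditions: σ_0 = σ_3 = 0.
Forward elimination and back-substitution give σ_0 = 0, σ_1 = -22/5, σ_2 = -2/5, σ_3 = 0.
On [2, 3], S(t) = 3 + 41/15·(t - 2) + 0·(t - 2)² - 11/15·(t - 2)³.
With (t - 2) = 1/3: S(7/3) = 1573/405.

3.8840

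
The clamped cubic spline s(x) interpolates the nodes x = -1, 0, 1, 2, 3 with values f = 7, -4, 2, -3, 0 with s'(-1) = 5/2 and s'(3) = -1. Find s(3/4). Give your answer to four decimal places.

0.4820

Put m_i = s'' at the i-th knot. Here h = (1, 1, 1, 1) and Δ = (-11, 6, -5, 3), so the interior equations h_(i-1)·m_(i-1) + 2(h_(i-1)+h_i)·m_i + h_i·m_(i+1) = 6(Δ_i − Δ_(i-1)) read
  1·m_0 + 4·m_1 + 1·m_2 = 6(Δ_1 - Δ_0) = 102
  1·m_1 + 4·m_2 + 1·m_3 = 6(Δ_2 - Δ_1) = -66
  1·m_2 + 4·m_3 + 1·m_4 = 6(Δ_3 - Δ_2) = 48
Clamped end conditions give two more equations: 2h_0·m_0 + h_0·m_1 = 6(Δ_0 - s'(-1)) = -81 and h_3·m_3 + 2h_3·m_4 = 6(s'(3) - Δ_3) = -24.
Forward elimination and back-substitution give m_0 = -3697/56, m_1 = 1429/28, m_2 = -289/8, m_3 = 769/28, m_4 = -1441/56.
On [0, 1], s(x) = -4 - 559/112·x + 1429/56·x² - 1627/112·x³.
With x = 3/4: s(3/4) = 3455/7168.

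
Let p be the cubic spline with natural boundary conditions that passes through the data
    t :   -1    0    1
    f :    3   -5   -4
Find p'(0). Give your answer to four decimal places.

With m_i denoting the second derivative at x_i, h_i = 1, 1, and Δ_i = (y_(i+1) − y_i)/h_i = -8, 1:
  1·m_0 + 4·m_1 + 1·m_2 = 6(Δ_1 - Δ_0) = 54
Natural end conditions: m_0 = m_2 = 0.
Hence m_0 = 0, m_1 = 27/2, m_2 = 0.
On [0, 1], p'(t) = b_1 + 2c_1·t + 3d_1·t² with b_1 = Δ_1 - h_1(2m_1 + m_2)/6 = -7/2, c_1 = m_1/2 = 27/4, d_1 = (m_2 - m_1)/(6h_1) = -9/4. So p'(0) = -7/2.

-3.5000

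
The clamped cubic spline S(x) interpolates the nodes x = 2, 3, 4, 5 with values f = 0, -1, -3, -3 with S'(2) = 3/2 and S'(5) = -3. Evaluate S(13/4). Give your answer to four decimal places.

With m_i denoting the second derivative at x_i, h_i = 1, 1, 1, and Δ_i = (y_(i+1) − y_i)/h_i = -1, -2, 0:
  1·m_0 + 4·m_1 + 1·m_2 = 6(Δ_1 - Δ_0) = -6
  1·m_1 + 4·m_2 + 1·m_3 = 6(Δ_2 - Δ_1) = 12
Clamped end conditions give two more equations: 2h_0·m_0 + h_0·m_1 = 6(Δ_0 - S'(2)) = -15 and h_2·m_2 + 2h_2·m_3 = 6(S'(5) - Δ_2) = -18.
Solving the tridiagonal system: m_0 = -34/5, m_1 = -7/5, m_2 = 32/5, m_3 = -61/5.
On [3, 4], S(x) = -1 - 13/5·(x - 3) - 7/10·(x - 3)² + 13/10·(x - 3)³.
With (x - 3) = 1/4: S(13/4) = -1071/640.

-1.6734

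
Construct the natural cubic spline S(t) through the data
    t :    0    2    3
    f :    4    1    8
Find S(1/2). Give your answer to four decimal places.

1.9219

Write σ_i for S''(x_i). With h_i = 2, 1 and divided differences Δ_i = -3/2, 7, the continuity of S' gives the tridiagonal system
  2·σ_0 + 6·σ_1 + 1·σ_2 = 6(Δ_1 - Δ_0) = 51
Natural end conditions: σ_0 = σ_2 = 0.
Solving the tridiagonal system: σ_0 = 0, σ_1 = 17/2, σ_2 = 0.
On [0, 2], S(t) = 4 - 13/3·t + 0·t² + 17/24·t³.
With t = 1/2: S(1/2) = 123/64.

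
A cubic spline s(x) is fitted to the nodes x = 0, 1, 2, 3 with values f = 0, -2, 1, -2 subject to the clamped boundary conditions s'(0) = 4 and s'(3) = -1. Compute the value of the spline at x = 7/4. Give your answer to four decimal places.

Put σ_i = s'' at the i-th knot. Here h = (1, 1, 1) and Δ = (-2, 3, -3), so the interior equations h_(i-1)·σ_(i-1) + 2(h_(i-1)+h_i)·σ_i + h_i·σ_(i+1) = 6(Δ_i − Δ_(i-1)) read
  1·σ_0 + 4·σ_1 + 1·σ_2 = 6(Δ_1 - Δ_0) = 30
  1·σ_1 + 4·σ_2 + 1·σ_3 = 6(Δ_2 - Δ_1) = -36
Clamped end conditions give two more equations: 2h_0·σ_0 + h_0·σ_1 = 6(Δ_0 - s'(0)) = -36 and h_2·σ_2 + 2h_2·σ_3 = 6(s'(3) - Δ_2) = 12.
Forward elimination and back-substitution give σ_0 = -82/3, σ_1 = 56/3, σ_2 = -52/3, σ_3 = 44/3.
On [1, 2], s(x) = -2 - 1/3·(x - 1) + 28/3·(x - 1)² - 6·(x - 1)³.
With (x - 1) = 3/4: s(7/4) = 15/32.

0.4688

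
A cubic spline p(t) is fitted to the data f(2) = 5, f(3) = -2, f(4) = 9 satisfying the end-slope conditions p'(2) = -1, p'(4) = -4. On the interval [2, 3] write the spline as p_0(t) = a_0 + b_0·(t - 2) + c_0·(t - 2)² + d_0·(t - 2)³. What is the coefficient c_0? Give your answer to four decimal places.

Put M_i = p'' at the i-th knot. Here h = (1, 1) and Δ = (-7, 11), so the interior equations h_(i-1)·M_(i-1) + 2(h_(i-1)+h_i)·M_i + h_i·M_(i+1) = 6(Δ_i − Δ_(i-1)) read
  1·M_0 + 4·M_1 + 1·M_2 = 6(Δ_1 - Δ_0) = 108
Clamped end conditions give two more equations: 2h_0·M_0 + h_0·M_1 = 6(Δ_0 - p'(2)) = -36 and h_1·M_1 + 2h_1·M_2 = 6(p'(4) - Δ_1) = -90.
Solving: M_0 = -93/2, M_1 = 57, M_2 = -147/2.
On [2, 3], with p_0(t) = a_0 + b_0·(t - 2) + c_0·(t - 2)² + d_0·(t - 2)³: c_0 = M_0/2 = -93/4, d_0 = (M_1 - M_0)/(6h_0) = 69/4, b_0 = Δ_0 - h_0(2M_0 + M_1)/6 = -1.

-23.2500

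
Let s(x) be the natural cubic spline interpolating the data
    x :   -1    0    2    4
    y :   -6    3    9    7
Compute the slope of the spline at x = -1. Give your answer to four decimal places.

9.9091

Put σ_i = s'' at the i-th knot. Here h = (1, 2, 2) and Δ = (9, 3, -1), so the interior equations h_(i-1)·σ_(i-1) + 2(h_(i-1)+h_i)·σ_i + h_i·σ_(i+1) = 6(Δ_i − Δ_(i-1)) read
  1·σ_0 + 6·σ_1 + 2·σ_2 = 6(Δ_1 - Δ_0) = -36
  2·σ_1 + 8·σ_2 + 2·σ_3 = 6(Δ_2 - Δ_1) = -24
Natural end conditions: σ_0 = σ_3 = 0.
Solving the tridiagonal system: σ_0 = 0, σ_1 = -60/11, σ_2 = -18/11, σ_3 = 0.
On [-1, 0], s'(x) = b_0 + 2c_0·(x + 1) + 3d_0·(x + 1)² with b_0 = Δ_0 - h_0(2σ_0 + σ_1)/6 = 109/11, c_0 = σ_0/2 = 0, d_0 = (σ_1 - σ_0)/(6h_0) = -10/11. So s'(-1) = 109/11.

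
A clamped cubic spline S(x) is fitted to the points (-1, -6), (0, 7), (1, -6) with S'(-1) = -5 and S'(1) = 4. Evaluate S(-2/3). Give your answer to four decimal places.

Put m_i = S'' at the i-th knot. Here h = (1, 1) and Δ = (13, -13), so the interior equations h_(i-1)·m_(i-1) + 2(h_(i-1)+h_i)·m_i + h_i·m_(i+1) = 6(Δ_i − Δ_(i-1)) read
  1·m_0 + 4·m_1 + 1·m_2 = 6(Δ_1 - Δ_0) = -156
Clamped end conditions give two more equations: 2h_0·m_0 + h_0·m_1 = 6(Δ_0 - S'(-1)) = 108 and h_1·m_1 + 2h_1·m_2 = 6(S'(1) - Δ_1) = 102.
Solving: m_0 = 195/2, m_1 = -87, m_2 = 189/2.
On [-1, 0], S(x) = -6 - 5·(x + 1) + 195/4·(x + 1)² - 123/4·(x + 1)³.
With (x + 1) = 1/3: S(-2/3) = -61/18.

-3.3889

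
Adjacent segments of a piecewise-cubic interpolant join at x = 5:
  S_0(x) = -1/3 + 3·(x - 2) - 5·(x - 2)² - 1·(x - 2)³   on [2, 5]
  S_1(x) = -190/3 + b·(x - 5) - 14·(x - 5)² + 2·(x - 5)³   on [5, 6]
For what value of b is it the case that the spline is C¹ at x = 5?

S_0'(x) = 3 - 10·(x - 2) - 3·(x - 2)², so S_0'(5) = -54. On the right, S_1'(5) = b, so b = -54.

-54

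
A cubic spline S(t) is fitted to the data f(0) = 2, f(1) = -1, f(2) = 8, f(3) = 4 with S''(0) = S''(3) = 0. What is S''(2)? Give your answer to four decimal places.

-25.6000

With σ_i denoting the second derivative at x_i, h_i = 1, 1, 1, and Δ_i = (y_(i+1) − y_i)/h_i = -3, 9, -4:
  1·σ_0 + 4·σ_1 + 1·σ_2 = 6(Δ_1 - Δ_0) = 72
  1·σ_1 + 4·σ_2 + 1·σ_3 = 6(Δ_2 - Δ_1) = -78
Natural end conditions: σ_0 = σ_3 = 0.
Solving: σ_0 = 0, σ_1 = 122/5, σ_2 = -128/5, σ_3 = 0.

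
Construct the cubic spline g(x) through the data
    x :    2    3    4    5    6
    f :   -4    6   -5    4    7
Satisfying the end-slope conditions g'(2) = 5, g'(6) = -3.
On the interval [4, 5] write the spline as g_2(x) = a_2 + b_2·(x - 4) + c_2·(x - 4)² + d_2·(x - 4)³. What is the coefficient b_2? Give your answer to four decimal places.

Write M_i for g''(x_i). With h_i = 1, 1, 1, 1 and divided differences Δ_i = 10, -11, 9, 3, the continuity of g' gives the tridiagonal system
  1·M_0 + 4·M_1 + 1·M_2 = 6(Δ_1 - Δ_0) = -126
  1·M_1 + 4·M_2 + 1·M_3 = 6(Δ_2 - Δ_1) = 120
  1·M_2 + 4·M_3 + 1·M_4 = 6(Δ_3 - Δ_2) = -36
Clamped end conditions give two more equations: 2h_0·M_0 + h_0·M_1 = 6(Δ_0 - g'(2)) = 30 and h_3·M_3 + 2h_3·M_4 = 6(g'(6) - Δ_3) = -36.
Hence M_0 = 1177/28, M_1 = -757/14, M_2 = 193/4, M_3 = -265/14, M_4 = -239/28.
On [4, 5], with g_2(x) = a_2 + b_2·(x - 4) + c_2·(x - 4)² + d_2·(x - 4)³: c_2 = M_2/2 = 193/8, d_2 = (M_3 - M_2)/(6h_2) = -627/56, b_2 = Δ_2 - h_2(2M_2 + M_3)/6 = -55/14.

-3.9286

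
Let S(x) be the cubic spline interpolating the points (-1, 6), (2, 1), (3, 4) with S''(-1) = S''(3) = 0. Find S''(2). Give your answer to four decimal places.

3.5000

Let M_i = S''(x_i). Step sizes h_i = 3, 1; slopes of the chords Δ_i = (y_(i+1) - y_i)/h_i = -5/3, 3.
  3·M_0 + 8·M_1 + 1·M_2 = 6(Δ_1 - Δ_0) = 28
Natural end conditions: M_0 = M_2 = 0.
Solving the tridiagonal system: M_0 = 0, M_1 = 7/2, M_2 = 0.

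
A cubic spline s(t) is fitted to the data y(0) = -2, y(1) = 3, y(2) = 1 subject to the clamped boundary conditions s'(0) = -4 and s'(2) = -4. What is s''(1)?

With m_i denoting the second derivative at x_i, h_i = 1, 1, and Δ_i = (y_(i+1) − y_i)/h_i = 5, -2:
  1·m_0 + 4·m_1 + 1·m_2 = 6(Δ_1 - Δ_0) = -42
Clamped end conditions give two more equations: 2h_0·m_0 + h_0·m_1 = 6(Δ_0 - s'(0)) = 54 and h_1·m_1 + 2h_1·m_2 = 6(s'(2) - Δ_1) = -12.
Solving: m_0 = 75/2, m_1 = -21, m_2 = 9/2.

-21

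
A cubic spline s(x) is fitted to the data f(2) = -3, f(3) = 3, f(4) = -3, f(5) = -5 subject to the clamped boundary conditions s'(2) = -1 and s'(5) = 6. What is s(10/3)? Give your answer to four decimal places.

2.3778

With M_i denoting the second derivative at x_i, h_i = 1, 1, 1, and Δ_i = (y_(i+1) − y_i)/h_i = 6, -6, -2:
  1·M_0 + 4·M_1 + 1·M_2 = 6(Δ_1 - Δ_0) = -72
  1·M_1 + 4·M_2 + 1·M_3 = 6(Δ_2 - Δ_1) = 24
Clamped end conditions give two more equations: 2h_0·M_0 + h_0·M_1 = 6(Δ_0 - s'(2)) = 42 and h_2·M_2 + 2h_2·M_3 = 6(s'(5) - Δ_2) = 48.
Forward elimination and back-substitution give M_0 = 532/15, M_1 = -434/15, M_2 = 124/15, M_3 = 298/15.
On [3, 4], s(x) = 3 + 34/15·(x - 3) - 217/15·(x - 3)² + 31/5·(x - 3)³.
With (x - 3) = 1/3: s(10/3) = 107/45.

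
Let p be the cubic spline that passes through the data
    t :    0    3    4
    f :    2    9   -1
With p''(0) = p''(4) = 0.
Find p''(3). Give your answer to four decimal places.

Put M_i = p'' at the i-th knot. Here h = (3, 1) and Δ = (7/3, -10), so the interior equations h_(i-1)·M_(i-1) + 2(h_(i-1)+h_i)·M_i + h_i·M_(i+1) = 6(Δ_i − Δ_(i-1)) read
  3·M_0 + 8·M_1 + 1·M_2 = 6(Δ_1 - Δ_0) = -74
Natural end conditions: M_0 = M_2 = 0.
Solving: M_0 = 0, M_1 = -37/4, M_2 = 0.

-9.2500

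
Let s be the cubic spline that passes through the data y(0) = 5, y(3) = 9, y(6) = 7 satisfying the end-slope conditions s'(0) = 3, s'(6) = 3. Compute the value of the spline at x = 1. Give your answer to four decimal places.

7.5926

Write M_i for s''(x_i). With h_i = 3, 3 and divided differences Δ_i = 4/3, -2/3, the continuity of s' gives the tridiagonal system
  3·M_0 + 12·M_1 + 3·M_2 = 6(Δ_1 - Δ_0) = -12
Clamped end conditions give two more equations: 2h_0·M_0 + h_0·M_1 = 6(Δ_0 - s'(0)) = -10 and h_1·M_1 + 2h_1·M_2 = 6(s'(6) - Δ_1) = 22.
Forward elimination and back-substitution give M_0 = -2/3, M_1 = -2, M_2 = 14/3.
On [0, 3], s(x) = 5 + 3·x - 1/3·x² - 2/27·x³.
With x = 1: s(1) = 205/27.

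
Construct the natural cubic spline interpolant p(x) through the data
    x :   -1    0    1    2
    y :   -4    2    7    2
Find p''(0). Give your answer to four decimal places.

Write M_i for p''(x_i). With h_i = 1, 1, 1 and divided differences Δ_i = 6, 5, -5, the continuity of p' gives the tridiagonal system
  1·M_0 + 4·M_1 + 1·M_2 = 6(Δ_1 - Δ_0) = -6
  1·M_1 + 4·M_2 + 1·M_3 = 6(Δ_2 - Δ_1) = -60
Natural end conditions: M_0 = M_3 = 0.
Forward elimination and back-substitution give M_0 = 0, M_1 = 12/5, M_2 = -78/5, M_3 = 0.

2.4000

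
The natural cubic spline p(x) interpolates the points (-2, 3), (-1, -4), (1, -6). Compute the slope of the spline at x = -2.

-8

Put σ_i = p'' at the i-th knot. Here h = (1, 2) and Δ = (-7, -1), so the interior equations h_(i-1)·σ_(i-1) + 2(h_(i-1)+h_i)·σ_i + h_i·σ_(i+1) = 6(Δ_i − Δ_(i-1)) read
  1·σ_0 + 6·σ_1 + 2·σ_2 = 6(Δ_1 - Δ_0) = 36
Natural end conditions: σ_0 = σ_2 = 0.
Forward elimination and back-substitution give σ_0 = 0, σ_1 = 6, σ_2 = 0.
On [-2, -1], p'(x) = b_0 + 2c_0·(x + 2) + 3d_0·(x + 2)² with b_0 = Δ_0 - h_0(2σ_0 + σ_1)/6 = -8, c_0 = σ_0/2 = 0, d_0 = (σ_1 - σ_0)/(6h_0) = 1. So p'(-2) = -8.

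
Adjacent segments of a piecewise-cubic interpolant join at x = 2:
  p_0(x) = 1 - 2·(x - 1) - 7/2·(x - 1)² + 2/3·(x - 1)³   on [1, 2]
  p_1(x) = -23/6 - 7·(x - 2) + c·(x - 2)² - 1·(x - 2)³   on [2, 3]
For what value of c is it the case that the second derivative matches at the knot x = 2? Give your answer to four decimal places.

-1.5000

p_0''(x) = -7 + 4·(x - 1), so p_0''(2) = -3. On the right, p_1''(2) = 2c, so c = -3/2.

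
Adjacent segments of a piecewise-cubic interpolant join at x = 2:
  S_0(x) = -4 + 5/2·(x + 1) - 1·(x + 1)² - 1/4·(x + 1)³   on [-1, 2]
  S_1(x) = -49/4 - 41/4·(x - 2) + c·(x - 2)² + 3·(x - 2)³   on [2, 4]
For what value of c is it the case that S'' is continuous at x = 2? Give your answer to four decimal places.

S_0''(x) = -2 - 3/2·(x + 1), so S_0''(2) = -13/2. On the right, S_1''(2) = 2c, so c = -13/4.

-3.2500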